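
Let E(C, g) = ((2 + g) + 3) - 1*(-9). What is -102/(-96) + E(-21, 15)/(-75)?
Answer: 811/1200 ≈ 0.67583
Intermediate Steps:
E(C, g) = 14 + g (E(C, g) = (5 + g) + 9 = 14 + g)
-102/(-96) + E(-21, 15)/(-75) = -102/(-96) + (14 + 15)/(-75) = -102*(-1/96) + 29*(-1/75) = 17/16 - 29/75 = 811/1200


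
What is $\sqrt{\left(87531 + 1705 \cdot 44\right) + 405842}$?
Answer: $\sqrt{568393} \approx 753.92$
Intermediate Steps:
$\sqrt{\left(87531 + 1705 \cdot 44\right) + 405842} = \sqrt{\left(87531 + 75020\right) + 405842} = \sqrt{162551 + 405842} = \sqrt{568393}$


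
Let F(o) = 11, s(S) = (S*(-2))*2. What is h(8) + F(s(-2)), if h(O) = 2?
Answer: 13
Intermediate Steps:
s(S) = -4*S (s(S) = -2*S*2 = -4*S)
h(8) + F(s(-2)) = 2 + 11 = 13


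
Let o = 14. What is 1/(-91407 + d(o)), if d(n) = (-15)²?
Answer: -1/91182 ≈ -1.0967e-5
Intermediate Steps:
d(n) = 225
1/(-91407 + d(o)) = 1/(-91407 + 225) = 1/(-91182) = -1/91182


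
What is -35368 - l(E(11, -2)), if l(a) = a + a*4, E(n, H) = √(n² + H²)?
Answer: -35368 - 25*√5 ≈ -35424.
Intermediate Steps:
E(n, H) = √(H² + n²)
l(a) = 5*a (l(a) = a + 4*a = 5*a)
-35368 - l(E(11, -2)) = -35368 - 5*√((-2)² + 11²) = -35368 - 5*√(4 + 121) = -35368 - 5*√125 = -35368 - 5*5*√5 = -35368 - 25*√5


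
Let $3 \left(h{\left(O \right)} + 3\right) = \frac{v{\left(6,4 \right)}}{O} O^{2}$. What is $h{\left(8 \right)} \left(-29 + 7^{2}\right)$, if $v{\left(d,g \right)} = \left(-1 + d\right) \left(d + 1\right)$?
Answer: $\frac{5420}{3} \approx 1806.7$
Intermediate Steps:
$v{\left(d,g \right)} = \left(1 + d\right) \left(-1 + d\right)$ ($v{\left(d,g \right)} = \left(-1 + d\right) \left(1 + d\right) = \left(1 + d\right) \left(-1 + d\right)$)
$h{\left(O \right)} = -3 + \frac{35 O}{3}$ ($h{\left(O \right)} = -3 + \frac{\frac{-1 + 6^{2}}{O} O^{2}}{3} = -3 + \frac{\frac{-1 + 36}{O} O^{2}}{3} = -3 + \frac{\frac{35}{O} O^{2}}{3} = -3 + \frac{35 O}{3}$)
$h{\left(8 \right)} \left(-29 + 7^{2}\right) = \left(-3 + \frac{35}{3} \cdot 8\right) \left(-29 + 7^{2}\right) = \left(-3 + \frac{280}{3}\right) \left(-29 + 49\right) = \frac{271}{3} \cdot 20 = \frac{5420}{3}$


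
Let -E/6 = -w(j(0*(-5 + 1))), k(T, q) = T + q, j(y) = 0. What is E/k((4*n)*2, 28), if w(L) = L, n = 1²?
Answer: 0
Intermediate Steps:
n = 1
E = 0 (E = -(-6)*0 = -6*0 = 0)
E/k((4*n)*2, 28) = 0/((4*1)*2 + 28) = 0/(4*2 + 28) = 0/(8 + 28) = 0/36 = 0*(1/36) = 0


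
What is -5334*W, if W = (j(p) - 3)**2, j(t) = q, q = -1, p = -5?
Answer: -85344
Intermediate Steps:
j(t) = -1
W = 16 (W = (-1 - 3)**2 = (-4)**2 = 16)
-5334*W = -5334*16 = -85344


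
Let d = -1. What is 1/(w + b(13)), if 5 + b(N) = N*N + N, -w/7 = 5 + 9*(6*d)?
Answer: 1/520 ≈ 0.0019231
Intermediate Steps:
w = 343 (w = -7*(5 + 9*(6*(-1))) = -7*(5 + 9*(-6)) = -7*(5 - 54) = -7*(-49) = 343)
b(N) = -5 + N + N² (b(N) = -5 + (N*N + N) = -5 + (N² + N) = -5 + (N + N²) = -5 + N + N²)
1/(w + b(13)) = 1/(343 + (-5 + 13 + 13²)) = 1/(343 + (-5 + 13 + 169)) = 1/(343 + 177) = 1/520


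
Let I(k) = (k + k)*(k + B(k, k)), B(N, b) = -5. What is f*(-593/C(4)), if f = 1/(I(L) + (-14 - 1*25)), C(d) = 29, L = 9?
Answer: -593/957 ≈ -0.61965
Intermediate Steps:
I(k) = 2*k*(-5 + k) (I(k) = (k + k)*(k - 5) = (2*k)*(-5 + k) = 2*k*(-5 + k))
f = 1/33 (f = 1/(2*9*(-5 + 9) + (-14 - 1*25)) = 1/(2*9*4 + (-14 - 25)) = 1/(72 - 39) = 1/33 ≈ 0.030303)
f*(-593/C(4)) = (-593/29)/33 = (-593*1/29)/33 = (1/33)*(-593/29) = -593/957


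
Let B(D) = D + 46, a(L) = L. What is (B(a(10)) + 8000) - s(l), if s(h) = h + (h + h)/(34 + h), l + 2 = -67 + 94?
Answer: 473779/59 ≈ 8030.2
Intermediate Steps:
l = 25 (l = -2 + (-67 + 94) = -2 + 27 = 25)
B(D) = 46 + D
s(h) = h + 2*h/(34 + h) (s(h) = h + (2*h)/(34 + h) = h + 2*h/(34 + h))
(B(a(10)) + 8000) - s(l) = ((46 + 10) + 8000) - 25*(36 + 25)/(34 + 25) = (56 + 8000) - 25*61/59 = 8056 - 25*61/59 = 8056 - 1*1525/59 = 8056 - 1525/59 = 473779/59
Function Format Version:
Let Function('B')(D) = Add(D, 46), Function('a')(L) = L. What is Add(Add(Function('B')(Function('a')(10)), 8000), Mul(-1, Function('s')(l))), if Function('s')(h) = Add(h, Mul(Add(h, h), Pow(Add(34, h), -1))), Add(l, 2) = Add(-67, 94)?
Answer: Rational(473779, 59) ≈ 8030.2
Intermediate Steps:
l = 25 (l = Add(-2, Add(-67, 94)) = Add(-2, 27) = 25)
Function('B')(D) = Add(46, D)
Function('s')(h) = Add(h, Mul(2, h, Pow(Add(34, h), -1))) (Function('s')(h) = Add(h, Mul(Mul(2, h), Pow(Add(34, h), -1))) = Add(h, Mul(2, h, Pow(Add(34, h), -1))))
Add(Add(Function('B')(Function('a')(10)), 8000), Mul(-1, Function('s')(l))) = Add(Add(Add(46, 10), 8000), Mul(-1, Mul(25, Pow(Add(34, 25), -1), Add(36, 25)))) = Add(Add(56, 8000), Mul(-1, Mul(25, Pow(59, -1), 61))) = Add(8056, Mul(-1, Mul(25, Rational(1, 59), 61))) = Add(8056, Mul(-1, Rational(1525, 59))) = Add(8056, Rational(-1525, 59)) = Rational(473779, 59)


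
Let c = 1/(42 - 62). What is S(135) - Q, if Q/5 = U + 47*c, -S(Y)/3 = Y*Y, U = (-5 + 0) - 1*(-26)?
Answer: -219073/4 ≈ -54768.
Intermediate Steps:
U = 21 (U = -5 + 26 = 21)
S(Y) = -3*Y² (S(Y) = -3*Y*Y = -3*Y²)
c = -1/20 (c = 1/(-20) = -1/20 ≈ -0.050000)
Q = 373/4 (Q = 5*(21 + 47*(-1/20)) = 5*(21 - 47/20) = 5*(373/20) = 373/4 ≈ 93.250)
S(135) - Q = -3*135² - 1*373/4 = -3*18225 - 373/4 = -54675 - 373/4 = -219073/4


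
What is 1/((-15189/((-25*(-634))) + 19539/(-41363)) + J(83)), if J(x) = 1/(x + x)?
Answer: -27207547325/38761263028 ≈ -0.70193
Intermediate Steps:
J(x) = 1/(2*x)
1/((-15189/((-25*(-634))) + 19539/(-41363)) + J(83)) = 1/((-15189/((-25*(-634))) + 19539/(-41363)) + (½)/83) = 1/((-15189/15850 + 19539*(-1/41363)) + (½)*(1/83)) = 1/((-15189*1/15850 - 19539/41363) + 1/166) = 1/((-15189/15850 - 19539/41363) + 1/166) = 1/(-937955757/655603550 + 1/166) = 1/(-38761263028/27207547325) = -27207547325/38761263028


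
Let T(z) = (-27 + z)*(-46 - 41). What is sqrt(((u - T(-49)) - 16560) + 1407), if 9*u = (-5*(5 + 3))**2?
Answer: 7*I*sqrt(3965)/3 ≈ 146.93*I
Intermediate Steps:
T(z) = 2349 - 87*z (T(z) = (-27 + z)*(-87) = 2349 - 87*z)
u = 1600/9 (u = (-5*(5 + 3))**2/9 = (-5*8)**2/9 = (1/9)*(-40)**2 = (1/9)*1600 = 1600/9 ≈ 177.78)
sqrt(((u - T(-49)) - 16560) + 1407) = sqrt(((1600/9 - (2349 - 87*(-49))) - 16560) + 1407) = sqrt(((1600/9 - (2349 + 4263)) - 16560) + 1407) = sqrt(((1600/9 - 1*6612) - 16560) + 1407) = sqrt(((1600/9 - 6612) - 16560) + 1407) = sqrt((-57908/9 - 16560) + 1407) = sqrt(-206948/9 + 1407) = sqrt(-194285/9) = 7*I*sqrt(3965)/3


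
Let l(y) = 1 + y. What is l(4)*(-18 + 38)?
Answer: 100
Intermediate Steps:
l(4)*(-18 + 38) = (1 + 4)*(-18 + 38) = 5*20 = 100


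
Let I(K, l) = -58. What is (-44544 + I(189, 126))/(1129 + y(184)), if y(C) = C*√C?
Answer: 50355658/4954863 - 16413536*√46/4954863 ≈ -12.304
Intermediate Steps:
y(C) = C^(3/2)
(-44544 + I(189, 126))/(1129 + y(184)) = (-44544 - 58)/(1129 + 184^(3/2)) = -44602/(1129 + 368*√46)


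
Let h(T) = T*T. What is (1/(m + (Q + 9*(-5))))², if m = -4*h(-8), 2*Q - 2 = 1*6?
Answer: 1/88209 ≈ 1.1337e-5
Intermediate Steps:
Q = 4 (Q = 1 + (1*6)/2 = 1 + (½)*6 = 1 + 3 = 4)
h(T) = T²
m = -256 (m = -4*(-8)² = -4*64 = -256)
(1/(m + (Q + 9*(-5))))² = (1/(-256 + (4 + 9*(-5))))² = (1/(-256 + (4 - 45)))² = (1/(-256 - 41))² = (1/(-297))² = (-1/297)² = 1/88209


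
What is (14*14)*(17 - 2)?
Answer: 2940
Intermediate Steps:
(14*14)*(17 - 2) = 196*15 = 2940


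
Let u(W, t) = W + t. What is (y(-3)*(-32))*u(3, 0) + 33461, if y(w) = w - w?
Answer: 33461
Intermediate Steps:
y(w) = 0
(y(-3)*(-32))*u(3, 0) + 33461 = (0*(-32))*(3 + 0) + 33461 = 0*3 + 33461 = 0 + 33461 = 33461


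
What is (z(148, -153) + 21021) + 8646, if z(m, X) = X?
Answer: 29514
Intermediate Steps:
(z(148, -153) + 21021) + 8646 = (-153 + 21021) + 8646 = 20868 + 8646 = 29514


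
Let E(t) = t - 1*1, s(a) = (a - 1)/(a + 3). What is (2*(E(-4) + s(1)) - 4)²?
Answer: 196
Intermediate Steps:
s(a) = (-1 + a)/(3 + a)
E(t) = -1 + t (E(t) = t - 1 = -1 + t)
(2*(E(-4) + s(1)) - 4)² = (2*((-1 - 4) + (-1 + 1)/(3 + 1)) - 4)² = (2*(-5 + 0/4) - 4)² = (2*(-5 + (¼)*0) - 4)² = (2*(-5 + 0) - 4)² = (2*(-5) - 4)² = (-10 - 4)² = (-14)² = 196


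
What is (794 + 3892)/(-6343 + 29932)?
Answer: 1562/7863 ≈ 0.19865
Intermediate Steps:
(794 + 3892)/(-6343 + 29932) = 4686/23589 = 4686*(1/23589) = 1562/7863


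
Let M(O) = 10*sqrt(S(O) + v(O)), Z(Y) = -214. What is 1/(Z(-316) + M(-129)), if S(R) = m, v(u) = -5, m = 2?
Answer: -107/23048 - 5*I*sqrt(3)/23048 ≈ -0.0046425 - 0.00037575*I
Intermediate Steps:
S(R) = 2
M(O) = 10*I*sqrt(3) (M(O) = 10*sqrt(2 - 5) = 10*sqrt(-3) = 10*(I*sqrt(3)) = 10*I*sqrt(3))
1/(Z(-316) + M(-129)) = 1/(-214 + 10*I*sqrt(3))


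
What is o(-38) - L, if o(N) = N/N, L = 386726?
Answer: -386725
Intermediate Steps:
o(N) = 1
o(-38) - L = 1 - 1*386726 = 1 - 386726 = -386725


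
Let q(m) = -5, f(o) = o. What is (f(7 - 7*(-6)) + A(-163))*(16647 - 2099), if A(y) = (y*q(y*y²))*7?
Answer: 83709192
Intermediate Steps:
A(y) = -35*y (A(y) = (y*(-5))*7 = -5*y*7 = -35*y)
(f(7 - 7*(-6)) + A(-163))*(16647 - 2099) = ((7 - 7*(-6)) - 35*(-163))*(16647 - 2099) = ((7 + 42) + 5705)*14548 = (49 + 5705)*14548 = 5754*14548 = 83709192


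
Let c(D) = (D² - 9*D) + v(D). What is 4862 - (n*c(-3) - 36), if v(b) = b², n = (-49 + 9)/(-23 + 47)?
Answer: 4973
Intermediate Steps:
n = -5/3 (n = -40/24 = -40*1/24 = -5/3 ≈ -1.6667)
c(D) = -9*D + 2*D² (c(D) = (D² - 9*D) + D² = -9*D + 2*D²)
4862 - (n*c(-3) - 36) = 4862 - (-(-5)*(-9 + 2*(-3)) - 36) = 4862 - (-(-5)*(-9 - 6) - 36) = 4862 - (-(-5)*(-15) - 36) = 4862 - (-5/3*45 - 36) = 4862 - (-75 - 36) = 4862 - 1*(-111) = 4862 + 111 = 4973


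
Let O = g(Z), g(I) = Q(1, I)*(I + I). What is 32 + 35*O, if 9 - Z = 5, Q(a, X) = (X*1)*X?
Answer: 4512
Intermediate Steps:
Q(a, X) = X² (Q(a, X) = X*X = X²)
Z = 4 (Z = 9 - 1*5 = 9 - 5 = 4)
g(I) = 2*I³ (g(I) = I²*(I + I) = I²*(2*I) = 2*I³)
O = 128 (O = 2*4³ = 2*64 = 128)
32 + 35*O = 32 + 35*128 = 32 + 4480 = 4512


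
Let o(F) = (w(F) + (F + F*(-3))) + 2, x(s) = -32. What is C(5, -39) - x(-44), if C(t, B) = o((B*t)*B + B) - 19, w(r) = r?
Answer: -7551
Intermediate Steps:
o(F) = 2 - F (o(F) = (F + (F + F*(-3))) + 2 = (F + (F - 3*F)) + 2 = (F - 2*F) + 2 = -F + 2 = 2 - F)
C(t, B) = -17 - B - t*B² (C(t, B) = (2 - ((B*t)*B + B)) - 19 = (2 - (t*B² + B)) - 19 = (2 - (B + t*B²)) - 19 = (2 + (-B - t*B²)) - 19 = (2 - B - t*B²) - 19 = -17 - B - t*B²)
C(5, -39) - x(-44) = (-17 - 1*(-39)*(1 - 39*5)) - 1*(-32) = (-17 - 1*(-39)*(1 - 195)) + 32 = (-17 - 1*(-39)*(-194)) + 32 = (-17 - 7566) + 32 = -7583 + 32 = -7551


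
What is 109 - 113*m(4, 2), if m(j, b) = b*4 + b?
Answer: -1021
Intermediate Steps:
m(j, b) = 5*b (m(j, b) = 4*b + b = 5*b)
109 - 113*m(4, 2) = 109 - 565*2 = 109 - 113*10 = 109 - 1130 = -1021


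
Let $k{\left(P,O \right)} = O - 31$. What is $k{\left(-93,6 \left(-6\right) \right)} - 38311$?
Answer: $-38378$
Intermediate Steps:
$k{\left(P,O \right)} = -31 + O$ ($k{\left(P,O \right)} = O - 31 = -31 + O$)
$k{\left(-93,6 \left(-6\right) \right)} - 38311 = \left(-31 + 6 \left(-6\right)\right) - 38311 = \left(-31 - 36\right) - 38311 = -67 - 38311 = -38378$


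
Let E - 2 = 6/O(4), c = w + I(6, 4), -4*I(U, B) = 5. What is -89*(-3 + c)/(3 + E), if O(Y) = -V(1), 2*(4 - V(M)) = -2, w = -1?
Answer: 9345/76 ≈ 122.96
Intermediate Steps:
I(U, B) = -5/4 (I(U, B) = -¼*5 = -5/4)
V(M) = 5 (V(M) = 4 - ½*(-2) = 4 + 1 = 5)
O(Y) = -5 (O(Y) = -1*5 = -5)
c = -9/4 (c = -1 - 5/4 = -9/4 ≈ -2.2500)
E = ⅘ (E = 2 + 6/(-5) = 2 + 6*(-⅕) = 2 - 6/5 = ⅘ ≈ 0.80000)
-89*(-3 + c)/(3 + E) = -89*(-3 - 9/4)/(3 + ⅘) = -(-1869)/(4*19/5) = -(-1869)*5/(4*19) = -89*(-105/76) = 9345/76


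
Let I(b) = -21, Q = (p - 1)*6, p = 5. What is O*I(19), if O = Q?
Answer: -504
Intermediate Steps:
Q = 24 (Q = (5 - 1)*6 = 4*6 = 24)
O = 24
O*I(19) = 24*(-21) = -504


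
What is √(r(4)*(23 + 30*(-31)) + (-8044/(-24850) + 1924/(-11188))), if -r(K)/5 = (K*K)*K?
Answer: √14021523729524814881/6950545 ≈ 538.74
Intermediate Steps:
r(K) = -5*K³ (r(K) = -5*K*K*K = -5*K²*K = -5*K³)
√(r(4)*(23 + 30*(-31)) + (-8044/(-24850) + 1924/(-11188))) = √((-5*4³)*(23 + 30*(-31)) + (-8044/(-24850) + 1924/(-11188))) = √((-5*64)*(23 - 930) + (-8044*(-1/24850) + 1924*(-1/11188))) = √(-320*(-907) + (4022/12425 - 481/2797)) = √(290240 + 5273109/34752725) = √(10086636177109/34752725) = √14021523729524814881/6950545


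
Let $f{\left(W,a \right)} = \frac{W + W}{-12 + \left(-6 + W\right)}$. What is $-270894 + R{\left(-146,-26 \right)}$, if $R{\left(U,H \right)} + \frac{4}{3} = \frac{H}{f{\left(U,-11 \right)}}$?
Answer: $- \frac{59329276}{219} \approx -2.7091 \cdot 10^{5}$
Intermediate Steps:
$f{\left(W,a \right)} = \frac{2 W}{-18 + W}$
$R{\left(U,H \right)} = - \frac{4}{3} + \frac{H \left(-18 + U\right)}{2 U}$ ($R{\left(U,H \right)} = - \frac{4}{3} + \frac{H}{2 U \frac{1}{-18 + U}} = - \frac{4}{3} + H \frac{-18 + U}{2 U} = - \frac{4}{3} + \frac{H \left(-18 + U\right)}{2 U}$)
$-270894 + R{\left(-146,-26 \right)} = -270894 - \left(\frac{43}{3} + \frac{117}{73}\right) = -270894 - \frac{3490}{219} = - \frac{59329276}{219}$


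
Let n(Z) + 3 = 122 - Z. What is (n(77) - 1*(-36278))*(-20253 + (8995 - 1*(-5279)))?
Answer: -217157280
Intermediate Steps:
n(Z) = 119 - Z (n(Z) = -3 + (122 - Z) = 119 - Z)
(n(77) - 1*(-36278))*(-20253 + (8995 - 1*(-5279))) = ((119 - 1*77) - 1*(-36278))*(-20253 + (8995 - 1*(-5279))) = ((119 - 77) + 36278)*(-20253 + (8995 + 5279)) = (42 + 36278)*(-20253 + 14274) = 36320*(-5979) = -217157280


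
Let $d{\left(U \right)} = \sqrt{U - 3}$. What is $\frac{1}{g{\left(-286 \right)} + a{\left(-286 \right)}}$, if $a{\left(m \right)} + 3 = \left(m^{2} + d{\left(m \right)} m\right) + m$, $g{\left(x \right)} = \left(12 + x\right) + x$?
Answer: $\frac{80947}{6576055853} + \frac{4862 i}{6576055853} \approx 1.2309 \cdot 10^{-5} + 7.3935 \cdot 10^{-7} i$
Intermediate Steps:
$d{\left(U \right)} = \sqrt{-3 + U}$
$g{\left(x \right)} = 12 + 2 x$
$a{\left(m \right)} = -3 + m + m^{2} + m \sqrt{-3 + m}$ ($a{\left(m \right)} = -3 + \left(\left(m^{2} + \sqrt{-3 + m} m\right) + m\right) = -3 + \left(\left(m^{2} + m \sqrt{-3 + m}\right) + m\right) = -3 + \left(m + m^{2} + m \sqrt{-3 + m}\right) = -3 + m + m^{2} + m \sqrt{-3 + m}$)
$\frac{1}{g{\left(-286 \right)} + a{\left(-286 \right)}} = \frac{1}{\left(12 + 2 \left(-286\right)\right) - \left(289 - 81796 + 286 \sqrt{-3 - 286}\right)} = \frac{1}{\left(12 - 572\right) - \left(-81507 + 4862 i\right)} = \frac{1}{-560 - \left(-81507 + 286 \cdot 17 i\right)} = \frac{1}{-560 - \left(-81507 + 4862 i\right)} = \frac{1}{-560 + \left(81507 - 4862 i\right)} = \frac{1}{80947 - 4862 i} = \frac{80947 + 4862 i}{6576055853}$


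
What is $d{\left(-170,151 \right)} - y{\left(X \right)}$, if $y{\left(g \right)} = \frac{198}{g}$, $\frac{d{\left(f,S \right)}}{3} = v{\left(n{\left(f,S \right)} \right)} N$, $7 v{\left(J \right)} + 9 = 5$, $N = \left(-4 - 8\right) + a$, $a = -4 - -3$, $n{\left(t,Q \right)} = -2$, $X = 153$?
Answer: $\frac{2498}{119} \approx 20.992$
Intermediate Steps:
$a = -1$ ($a = -4 + 3 = -1$)
$N = -13$ ($N = \left(-4 - 8\right) - 1 = -12 - 1 = -13$)
$v{\left(J \right)} = - \frac{4}{7}$ ($v{\left(J \right)} = - \frac{9}{7} + \frac{1}{7} \cdot 5 = - \frac{9}{7} + \frac{5}{7} = - \frac{4}{7}$)
$d{\left(f,S \right)} = \frac{156}{7}$ ($d{\left(f,S \right)} = 3 \left(\left(- \frac{4}{7}\right) \left(-13\right)\right) = 3 \cdot \frac{52}{7} = \frac{156}{7}$)
$d{\left(-170,151 \right)} - y{\left(X \right)} = \frac{156}{7} - \frac{198}{153} = \frac{156}{7} - 198 \cdot \frac{1}{153} = \frac{156}{7} - \frac{22}{17} = \frac{2498}{119}$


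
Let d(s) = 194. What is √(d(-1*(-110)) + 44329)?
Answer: 3*√4947 ≈ 211.00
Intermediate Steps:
√(d(-1*(-110)) + 44329) = √(194 + 44329) = √44523 = 3*√4947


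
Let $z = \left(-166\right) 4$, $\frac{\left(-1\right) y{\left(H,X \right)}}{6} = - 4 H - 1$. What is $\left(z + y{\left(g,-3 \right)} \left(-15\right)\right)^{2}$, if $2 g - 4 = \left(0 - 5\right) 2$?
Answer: $106276$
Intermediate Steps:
$g = -3$ ($g = 2 + \frac{\left(0 - 5\right) 2}{2} = 2 + \frac{\left(-5\right) 2}{2} = 2 + \frac{1}{2} \left(-10\right) = 2 - 5 = -3$)
$y{\left(H,X \right)} = 6 + 24 H$ ($y{\left(H,X \right)} = - 6 \left(- 4 H - 1\right) = - 6 \left(-1 - 4 H\right) = 6 + 24 H$)
$z = -664$
$\left(z + y{\left(g,-3 \right)} \left(-15\right)\right)^{2} = \left(-664 + \left(6 + 24 \left(-3\right)\right) \left(-15\right)\right)^{2} = \left(-664 + \left(6 - 72\right) \left(-15\right)\right)^{2} = \left(-664 - -990\right)^{2} = \left(-664 + 990\right)^{2} = 326^{2} = 106276$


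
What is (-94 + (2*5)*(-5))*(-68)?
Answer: 9792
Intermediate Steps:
(-94 + (2*5)*(-5))*(-68) = (-94 + 10*(-5))*(-68) = (-94 - 50)*(-68) = -144*(-68) = 9792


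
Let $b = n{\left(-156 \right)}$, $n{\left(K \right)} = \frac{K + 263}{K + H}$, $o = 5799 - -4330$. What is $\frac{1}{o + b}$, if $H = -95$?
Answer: $\frac{251}{2542272} \approx 9.8731 \cdot 10^{-5}$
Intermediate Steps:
$o = 10129$ ($o = 5799 + 4330 = 10129$)
$n{\left(K \right)} = \frac{263 + K}{-95 + K}$ ($n{\left(K \right)} = \frac{K + 263}{K - 95} = \frac{263 + K}{-95 + K}$)
$b = - \frac{107}{251}$ ($b = \frac{263 - 156}{-95 - 156} = \frac{1}{-251} \cdot 107 = \left(- \frac{1}{251}\right) 107 = - \frac{107}{251} \approx -0.42629$)
$\frac{1}{o + b} = \frac{1}{10129 - \frac{107}{251}} = \frac{1}{\frac{2542272}{251}} = \frac{251}{2542272}$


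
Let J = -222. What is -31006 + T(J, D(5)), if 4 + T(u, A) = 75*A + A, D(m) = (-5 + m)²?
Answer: -31010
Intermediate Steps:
T(u, A) = -4 + 76*A (T(u, A) = -4 + (75*A + A) = -4 + 76*A)
-31006 + T(J, D(5)) = -31006 + (-4 + 76*(-5 + 5)²) = -31006 + (-4 + 76*0²) = -31006 + (-4 + 76*0) = -31006 + (-4 + 0) = -31006 - 4 = -31010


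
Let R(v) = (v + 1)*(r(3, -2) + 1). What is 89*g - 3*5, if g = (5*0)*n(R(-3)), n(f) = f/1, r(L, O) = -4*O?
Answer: -15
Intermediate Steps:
R(v) = 9 + 9*v (R(v) = (v + 1)*(-4*(-2) + 1) = (1 + v)*(8 + 1) = (1 + v)*9 = 9 + 9*v)
n(f) = f (n(f) = f*1 = f)
g = 0 (g = (5*0)*(9 + 9*(-3)) = 0*(9 - 27) = 0*(-18) = 0)
89*g - 3*5 = 89*0 - 3*5 = 0 - 15 = -15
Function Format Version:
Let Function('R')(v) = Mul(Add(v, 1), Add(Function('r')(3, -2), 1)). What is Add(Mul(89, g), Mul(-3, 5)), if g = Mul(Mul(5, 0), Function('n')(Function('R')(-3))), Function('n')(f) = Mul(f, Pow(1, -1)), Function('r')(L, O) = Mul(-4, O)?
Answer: -15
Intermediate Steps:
Function('R')(v) = Add(9, Mul(9, v)) (Function('R')(v) = Mul(Add(v, 1), Add(Mul(-4, -2), 1)) = Mul(Add(1, v), Add(8, 1)) = Mul(Add(1, v), 9) = Add(9, Mul(9, v)))
Function('n')(f) = f (Function('n')(f) = Mul(f, 1) = f)
g = 0 (g = Mul(Mul(5, 0), Add(9, Mul(9, -3))) = Mul(0, Add(9, -27)) = Mul(0, -18) = 0)
Add(Mul(89, g), Mul(-3, 5)) = Add(Mul(89, 0), Mul(-3, 5)) = Add(0, -15) = -15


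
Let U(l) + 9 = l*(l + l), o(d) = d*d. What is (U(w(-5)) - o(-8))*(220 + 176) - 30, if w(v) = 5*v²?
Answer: 12346062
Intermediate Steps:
o(d) = d²
U(l) = -9 + 2*l² (U(l) = -9 + l*(l + l) = -9 + l*(2*l) = -9 + 2*l²)
(U(w(-5)) - o(-8))*(220 + 176) - 30 = ((-9 + 2*(5*(-5)²)²) - 1*(-8)²)*(220 + 176) - 30 = ((-9 + 2*(5*25)²) - 1*64)*396 - 30 = ((-9 + 2*125²) - 64)*396 - 30 = ((-9 + 2*15625) - 64)*396 - 30 = ((-9 + 31250) - 64)*396 - 30 = (31241 - 64)*396 - 30 = 31177*396 - 30 = 12346092 - 30 = 12346062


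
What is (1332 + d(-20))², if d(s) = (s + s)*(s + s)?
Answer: 8596624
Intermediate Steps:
d(s) = 4*s² (d(s) = (2*s)*(2*s) = 4*s²)
(1332 + d(-20))² = (1332 + 4*(-20)²)² = (1332 + 4*400)² = (1332 + 1600)² = 2932² = 8596624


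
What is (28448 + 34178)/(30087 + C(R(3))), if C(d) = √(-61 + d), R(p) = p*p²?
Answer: 1884228462/905227603 - 62626*I*√34/905227603 ≈ 2.0815 - 0.0004034*I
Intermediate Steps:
R(p) = p³
(28448 + 34178)/(30087 + C(R(3))) = (28448 + 34178)/(30087 + √(-61 + 3³)) = 62626/(30087 + √(-61 + 27)) = 62626/(30087 + √(-34)) = 62626/(30087 + I*√34)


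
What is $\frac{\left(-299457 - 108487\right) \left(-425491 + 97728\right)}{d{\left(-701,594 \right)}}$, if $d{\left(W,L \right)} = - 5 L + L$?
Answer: $- \frac{16713618659}{297} \approx -5.6275 \cdot 10^{7}$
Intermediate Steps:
$d{\left(W,L \right)} = - 4 L$
$\frac{\left(-299457 - 108487\right) \left(-425491 + 97728\right)}{d{\left(-701,594 \right)}} = \frac{\left(-299457 - 108487\right) \left(-425491 + 97728\right)}{\left(-4\right) 594} = \frac{\left(-407944\right) \left(-327763\right)}{-2376} = 133708949272 \left(- \frac{1}{2376}\right) = - \frac{16713618659}{297}$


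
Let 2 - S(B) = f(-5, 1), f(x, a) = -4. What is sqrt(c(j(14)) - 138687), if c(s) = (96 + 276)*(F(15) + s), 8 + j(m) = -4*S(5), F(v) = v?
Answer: I*sqrt(145011) ≈ 380.8*I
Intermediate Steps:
S(B) = 6 (S(B) = 2 - 1*(-4) = 2 + 4 = 6)
j(m) = -32 (j(m) = -8 - 4*6 = -8 - 24 = -32)
c(s) = 5580 + 372*s (c(s) = (96 + 276)*(15 + s) = 372*(15 + s) = 5580 + 372*s)
sqrt(c(j(14)) - 138687) = sqrt((5580 + 372*(-32)) - 138687) = sqrt((5580 - 11904) - 138687) = sqrt(-6324 - 138687) = sqrt(-145011) = I*sqrt(145011)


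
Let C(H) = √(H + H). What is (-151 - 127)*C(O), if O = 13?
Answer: -278*√26 ≈ -1417.5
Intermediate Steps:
C(H) = √2*√H (C(H) = √(2*H) = √2*√H)
(-151 - 127)*C(O) = (-151 - 127)*(√2*√13) = -278*√26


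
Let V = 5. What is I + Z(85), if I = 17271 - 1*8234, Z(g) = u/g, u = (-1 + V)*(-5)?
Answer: 153625/17 ≈ 9036.8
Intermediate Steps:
u = -20 (u = (-1 + 5)*(-5) = 4*(-5) = -20)
Z(g) = -20/g
I = 9037 (I = 17271 - 8234 = 9037)
I + Z(85) = 9037 - 20/85 = 9037 - 20*1/85 = 9037 - 4/17 = 153625/17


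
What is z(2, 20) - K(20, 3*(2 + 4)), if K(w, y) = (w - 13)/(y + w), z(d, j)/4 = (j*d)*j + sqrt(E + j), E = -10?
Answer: 121593/38 + 4*sqrt(10) ≈ 3212.5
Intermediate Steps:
z(d, j) = 4*sqrt(-10 + j) + 4*d*j**2 (z(d, j) = 4*((j*d)*j + sqrt(-10 + j)) = 4*((d*j)*j + sqrt(-10 + j)) = 4*(d*j**2 + sqrt(-10 + j)) = 4*(sqrt(-10 + j) + d*j**2) = 4*sqrt(-10 + j) + 4*d*j**2)
K(w, y) = (-13 + w)/(w + y)
z(2, 20) - K(20, 3*(2 + 4)) = (4*sqrt(-10 + 20) + 4*2*20**2) - (-13 + 20)/(20 + 3*(2 + 4)) = (4*sqrt(10) + 4*2*400) - 7/(20 + 3*6) = (4*sqrt(10) + 3200) - 7/(20 + 18) = (3200 + 4*sqrt(10)) - 7/38 = 121593/38 + 4*sqrt(10)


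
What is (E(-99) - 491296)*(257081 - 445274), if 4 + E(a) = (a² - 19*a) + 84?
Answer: 90244942062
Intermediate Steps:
E(a) = 80 + a² - 19*a (E(a) = -4 + ((a² - 19*a) + 84) = -4 + (84 + a² - 19*a) = 80 + a² - 19*a)
(E(-99) - 491296)*(257081 - 445274) = ((80 + (-99)² - 19*(-99)) - 491296)*(257081 - 445274) = ((80 + 9801 + 1881) - 491296)*(-188193) = (11762 - 491296)*(-188193) = -479534*(-188193) = 90244942062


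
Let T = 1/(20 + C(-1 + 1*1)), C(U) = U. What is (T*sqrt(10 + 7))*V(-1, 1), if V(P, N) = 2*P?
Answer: -sqrt(17)/10 ≈ -0.41231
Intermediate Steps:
T = 1/20 (T = 1/(20 + (-1 + 1*1)) = 1/(20 + (-1 + 1)) = 1/(20 + 0) = 1/20 ≈ 0.050000)
(T*sqrt(10 + 7))*V(-1, 1) = (sqrt(10 + 7)/20)*(2*(-1)) = (sqrt(17)/20)*(-2) = -sqrt(17)/10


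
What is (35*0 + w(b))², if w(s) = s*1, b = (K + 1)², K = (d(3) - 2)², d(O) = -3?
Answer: 456976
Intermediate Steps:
K = 25 (K = (-3 - 2)² = (-5)² = 25)
b = 676 (b = (25 + 1)² = 26² = 676)
w(s) = s
(35*0 + w(b))² = (35*0 + 676)² = (0 + 676)² = 676² = 456976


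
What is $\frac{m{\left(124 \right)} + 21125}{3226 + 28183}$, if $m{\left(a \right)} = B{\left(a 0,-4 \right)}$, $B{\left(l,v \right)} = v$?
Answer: $\frac{21121}{31409} \approx 0.67245$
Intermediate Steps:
$m{\left(a \right)} = -4$
$\frac{m{\left(124 \right)} + 21125}{3226 + 28183} = \frac{-4 + 21125}{3226 + 28183} = \frac{21121}{31409}$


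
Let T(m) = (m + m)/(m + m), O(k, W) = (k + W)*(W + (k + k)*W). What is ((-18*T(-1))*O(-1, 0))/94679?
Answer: 0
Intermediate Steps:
O(k, W) = (W + k)*(W + 2*W*k) (O(k, W) = (W + k)*(W + (2*k)*W) = (W + k)*(W + 2*W*k))
T(m) = 1 (T(m) = (2*m)/((2*m)) = (2*m)*(1/(2*m)) = 1)
((-18*T(-1))*O(-1, 0))/94679 = ((-18*1)*(0*(0 - 1 + 2*(-1)**2 + 2*0*(-1))))/94679 = -0*(0 - 1 + 2*1 + 0)*(1/94679) = -0*(0 - 1 + 2 + 0)*(1/94679) = -0*(1/94679) = -18*0*(1/94679) = 0*(1/94679) = 0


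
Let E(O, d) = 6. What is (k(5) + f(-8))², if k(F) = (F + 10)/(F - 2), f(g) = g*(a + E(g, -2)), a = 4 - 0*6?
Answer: 5625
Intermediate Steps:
a = 4 (a = 4 - 1*0 = 4 + 0 = 4)
f(g) = 10*g (f(g) = g*(4 + 6) = g*10 = 10*g)
k(F) = (10 + F)/(-2 + F)
(k(5) + f(-8))² = ((10 + 5)/(-2 + 5) + 10*(-8))² = (15/3 - 80)² = ((⅓)*15 - 80)² = (5 - 80)² = (-75)² = 5625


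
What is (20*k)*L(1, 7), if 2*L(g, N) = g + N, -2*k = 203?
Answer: -8120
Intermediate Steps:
k = -203/2 (k = -1/2*203 = -203/2 ≈ -101.50)
L(g, N) = N/2 + g/2 (L(g, N) = (g + N)/2 = (N + g)/2 = N/2 + g/2)
(20*k)*L(1, 7) = (20*(-203/2))*((1/2)*7 + (1/2)*1) = -2030*(7/2 + 1/2) = -2030*4 = -8120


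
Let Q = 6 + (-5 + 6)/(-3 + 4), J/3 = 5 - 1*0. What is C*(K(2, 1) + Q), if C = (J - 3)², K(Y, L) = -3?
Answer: 576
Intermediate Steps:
J = 15 (J = 3*(5 - 1*0) = 3*(5 + 0) = 3*5 = 15)
C = 144 (C = (15 - 3)² = 12² = 144)
Q = 7 (Q = 6 + 1/1 = 6 + 1*1 = 6 + 1 = 7)
C*(K(2, 1) + Q) = 144*(-3 + 7) = 144*4 = 576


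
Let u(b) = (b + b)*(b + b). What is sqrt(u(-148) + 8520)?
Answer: 2*sqrt(24034) ≈ 310.06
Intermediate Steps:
u(b) = 4*b**2 (u(b) = (2*b)*(2*b) = 4*b**2)
sqrt(u(-148) + 8520) = sqrt(4*(-148)**2 + 8520) = sqrt(4*21904 + 8520) = sqrt(87616 + 8520) = sqrt(96136) = 2*sqrt(24034)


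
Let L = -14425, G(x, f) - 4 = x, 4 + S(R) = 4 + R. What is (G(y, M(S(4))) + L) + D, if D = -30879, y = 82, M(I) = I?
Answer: -45218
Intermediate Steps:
S(R) = R (S(R) = -4 + (4 + R) = R)
G(x, f) = 4 + x
(G(y, M(S(4))) + L) + D = ((4 + 82) - 14425) - 30879 = (86 - 14425) - 30879 = -14339 - 30879 = -45218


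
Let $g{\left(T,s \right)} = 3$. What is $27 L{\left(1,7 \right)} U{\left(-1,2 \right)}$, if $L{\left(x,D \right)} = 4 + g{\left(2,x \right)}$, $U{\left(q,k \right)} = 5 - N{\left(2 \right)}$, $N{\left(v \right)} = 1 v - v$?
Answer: $945$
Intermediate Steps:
$N{\left(v \right)} = 0$ ($N{\left(v \right)} = v - v = 0$)
$U{\left(q,k \right)} = 5$ ($U{\left(q,k \right)} = 5 - 0 = 5 + 0 = 5$)
$L{\left(x,D \right)} = 7$ ($L{\left(x,D \right)} = 4 + 3 = 7$)
$27 L{\left(1,7 \right)} U{\left(-1,2 \right)} = 27 \cdot 7 \cdot 5 = 189 \cdot 5 = 945$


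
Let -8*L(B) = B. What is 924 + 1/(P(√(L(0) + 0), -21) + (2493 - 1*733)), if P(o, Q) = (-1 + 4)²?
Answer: 1634557/1769 ≈ 924.00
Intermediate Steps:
L(B) = -B/8
P(o, Q) = 9 (P(o, Q) = 3² = 9)
924 + 1/(P(√(L(0) + 0), -21) + (2493 - 1*733)) = 924 + 1/(9 + (2493 - 1*733)) = 924 + 1/(9 + (2493 - 733)) = 924 + 1/(9 + 1760) = 924 + 1/1769 = 1634557/1769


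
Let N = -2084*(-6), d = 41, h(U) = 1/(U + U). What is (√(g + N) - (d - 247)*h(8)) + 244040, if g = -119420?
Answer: 1952423/8 + 2*I*√26729 ≈ 2.4405e+5 + 326.98*I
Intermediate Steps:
h(U) = 1/(2*U)
N = 12504
(√(g + N) - (d - 247)*h(8)) + 244040 = (√(-119420 + 12504) - (41 - 247)*(½)/8) + 244040 = (√(-106916) - (-206)*(½)*(⅛)) + 244040 = (2*I*√26729 - (-206)/16) + 244040 = (2*I*√26729 - 1*(-103/8)) + 244040 = (2*I*√26729 + 103/8) + 244040 = (103/8 + 2*I*√26729) + 244040 = 1952423/8 + 2*I*√26729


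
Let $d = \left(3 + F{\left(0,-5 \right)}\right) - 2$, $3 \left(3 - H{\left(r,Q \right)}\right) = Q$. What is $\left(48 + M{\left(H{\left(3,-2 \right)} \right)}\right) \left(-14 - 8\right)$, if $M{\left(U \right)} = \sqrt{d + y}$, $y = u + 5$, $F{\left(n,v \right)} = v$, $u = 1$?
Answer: $-1056 - 22 \sqrt{2} \approx -1087.1$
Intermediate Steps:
$H{\left(r,Q \right)} = 3 - \frac{Q}{3}$
$y = 6$ ($y = 1 + 5 = 6$)
$d = -4$ ($d = \left(3 - 5\right) - 2 = -2 - 2 = -4$)
$M{\left(U \right)} = \sqrt{2}$ ($M{\left(U \right)} = \sqrt{-4 + 6} = \sqrt{2}$)
$\left(48 + M{\left(H{\left(3,-2 \right)} \right)}\right) \left(-14 - 8\right) = \left(48 + \sqrt{2}\right) \left(-14 - 8\right) = \left(48 + \sqrt{2}\right) \left(-22\right) = -1056 - 22 \sqrt{2}$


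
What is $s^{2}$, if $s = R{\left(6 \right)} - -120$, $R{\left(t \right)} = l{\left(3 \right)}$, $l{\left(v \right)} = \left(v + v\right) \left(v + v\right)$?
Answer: $24336$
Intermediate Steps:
$l{\left(v \right)} = 4 v^{2}$ ($l{\left(v \right)} = 2 v 2 v = 4 v^{2}$)
$R{\left(t \right)} = 36$ ($R{\left(t \right)} = 4 \cdot 3^{2} = 4 \cdot 9 = 36$)
$s = 156$ ($s = 36 - -120 = 36 + 120 = 156$)
$s^{2} = 156^{2} = 24336$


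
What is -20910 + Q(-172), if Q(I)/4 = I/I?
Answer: -20906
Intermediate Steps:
Q(I) = 4 (Q(I) = 4*(I/I) = 4*1 = 4)
-20910 + Q(-172) = -20910 + 4 = -20906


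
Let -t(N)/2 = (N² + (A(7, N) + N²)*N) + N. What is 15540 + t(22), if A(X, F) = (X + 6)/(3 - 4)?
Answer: -6196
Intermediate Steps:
A(X, F) = -6 - X (A(X, F) = (6 + X)/(-1) = (6 + X)*(-1) = -6 - X)
t(N) = -2*N - 2*N² - 2*N*(-13 + N²) (t(N) = -2*((N² + ((-6 - 1*7) + N²)*N) + N) = -2*((N² + ((-6 - 7) + N²)*N) + N) = -2*((N² + (-13 + N²)*N) + N) = -2*((N² + N*(-13 + N²)) + N) = -2*(N + N² + N*(-13 + N²)) = -2*N - 2*N² - 2*N*(-13 + N²))
15540 + t(22) = 15540 + 2*22*(12 - 1*22 - 1*22²) = 15540 + 2*22*(12 - 22 - 1*484) = 15540 + 2*22*(12 - 22 - 484) = 15540 + 2*22*(-494) = 15540 - 21736 = -6196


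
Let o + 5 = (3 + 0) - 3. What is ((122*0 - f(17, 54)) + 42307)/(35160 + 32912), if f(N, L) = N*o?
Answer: 5299/8509 ≈ 0.62275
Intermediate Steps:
o = -5 (o = -5 + ((3 + 0) - 3) = -5 + (3 - 3) = -5 + 0 = -5)
f(N, L) = -5*N (f(N, L) = N*(-5) = -5*N)
((122*0 - f(17, 54)) + 42307)/(35160 + 32912) = ((122*0 - (-5)*17) + 42307)/(35160 + 32912) = ((0 - 1*(-85)) + 42307)/68072 = ((0 + 85) + 42307)*(1/68072) = (85 + 42307)*(1/68072) = 42392*(1/68072) = 5299/8509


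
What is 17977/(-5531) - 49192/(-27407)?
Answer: -220614687/151588117 ≈ -1.4554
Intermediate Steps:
17977/(-5531) - 49192/(-27407) = 17977*(-1/5531) - 49192*(-1/27407) = -17977/5531 + 49192/27407 = -220614687/151588117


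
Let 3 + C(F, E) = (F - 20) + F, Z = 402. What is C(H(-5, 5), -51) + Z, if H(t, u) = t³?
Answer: 129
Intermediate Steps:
C(F, E) = -23 + 2*F (C(F, E) = -3 + ((F - 20) + F) = -3 + ((-20 + F) + F) = -3 + (-20 + 2*F) = -23 + 2*F)
C(H(-5, 5), -51) + Z = (-23 + 2*(-5)³) + 402 = (-23 + 2*(-125)) + 402 = (-23 - 250) + 402 = -273 + 402 = 129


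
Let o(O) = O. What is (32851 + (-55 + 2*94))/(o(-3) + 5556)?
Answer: 32984/5553 ≈ 5.9398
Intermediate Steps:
(32851 + (-55 + 2*94))/(o(-3) + 5556) = (32851 + (-55 + 2*94))/(-3 + 5556) = (32851 + (-55 + 188))/5553 = (32851 + 133)*(1/5553) = 32984*(1/5553) = 32984/5553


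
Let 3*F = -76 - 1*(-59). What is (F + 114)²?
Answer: 105625/9 ≈ 11736.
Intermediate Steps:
F = -17/3 (F = (-76 - 1*(-59))/3 = (-76 + 59)/3 = (⅓)*(-17) = -17/3 ≈ -5.6667)
(F + 114)² = (-17/3 + 114)² = (325/3)² = 105625/9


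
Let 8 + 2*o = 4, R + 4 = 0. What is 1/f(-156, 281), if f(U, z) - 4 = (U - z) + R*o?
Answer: -1/425 ≈ -0.0023529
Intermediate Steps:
R = -4 (R = -4 + 0 = -4)
o = -2 (o = -4 + (½)*4 = -4 + 2 = -2)
f(U, z) = 12 + U - z (f(U, z) = 4 + ((U - z) - 4*(-2)) = 4 + ((U - z) + 8) = 4 + (8 + U - z) = 12 + U - z)
1/f(-156, 281) = 1/(12 - 156 - 1*281) = 1/(12 - 156 - 281) = 1/(-425) = -1/425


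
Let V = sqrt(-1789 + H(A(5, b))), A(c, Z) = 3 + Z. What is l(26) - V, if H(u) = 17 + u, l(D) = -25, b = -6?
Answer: -25 - 5*I*sqrt(71) ≈ -25.0 - 42.131*I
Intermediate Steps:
V = 5*I*sqrt(71) (V = sqrt(-1789 + (17 + (3 - 6))) = sqrt(-1789 + (17 - 3)) = sqrt(-1789 + 14) = sqrt(-1775) = 5*I*sqrt(71) ≈ 42.131*I)
l(26) - V = -25 - 5*I*sqrt(71)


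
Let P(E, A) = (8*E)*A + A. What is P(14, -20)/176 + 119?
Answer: 4671/44 ≈ 106.16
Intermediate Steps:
P(E, A) = A + 8*A*E (P(E, A) = 8*A*E + A = A + 8*A*E)
P(14, -20)/176 + 119 = (-20*(1 + 8*14))/176 + 119 = (-20*(1 + 112))/176 + 119 = (-20*113)/176 + 119 = (1/176)*(-2260) + 119 = -565/44 + 119 = 4671/44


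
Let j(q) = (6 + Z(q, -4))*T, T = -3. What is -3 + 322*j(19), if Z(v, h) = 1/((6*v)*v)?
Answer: -2093600/361 ≈ -5799.4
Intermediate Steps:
Z(v, h) = 1/(6*v²)
j(q) = -18 - 1/(2*q²) (j(q) = (6 + 1/(6*q²))*(-3) = -18 - 1/(2*q²))
-3 + 322*j(19) = -3 + 322*(-18 - ½/19²) = -3 + 322*(-18 - ½*1/361) = -3 + 322*(-18 - 1/722) = -3 + 322*(-12997/722) = -3 - 2092517/361 = -2093600/361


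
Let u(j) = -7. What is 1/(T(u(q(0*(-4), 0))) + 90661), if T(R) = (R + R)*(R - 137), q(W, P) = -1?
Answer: 1/92677 ≈ 1.0790e-5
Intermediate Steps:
T(R) = 2*R*(-137 + R) (T(R) = (2*R)*(-137 + R) = 2*R*(-137 + R))
1/(T(u(q(0*(-4), 0))) + 90661) = 1/(2*(-7)*(-137 - 7) + 90661) = 1/(2*(-7)*(-144) + 90661) = 1/(2016 + 90661) = 1/92677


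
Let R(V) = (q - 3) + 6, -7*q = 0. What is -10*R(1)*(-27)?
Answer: 810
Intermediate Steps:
q = 0 (q = -⅐*0 = 0)
R(V) = 3 (R(V) = (0 - 3) + 6 = -3 + 6 = 3)
-10*R(1)*(-27) = -10*3*(-27) = -30*(-27) = 810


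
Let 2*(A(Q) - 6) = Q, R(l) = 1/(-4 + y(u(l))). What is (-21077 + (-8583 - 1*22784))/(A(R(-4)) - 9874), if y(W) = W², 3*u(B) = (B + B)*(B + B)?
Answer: 425845280/80128151 ≈ 5.3146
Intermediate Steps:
u(B) = 4*B²/3 (u(B) = ((B + B)*(B + B))/3 = ((2*B)*(2*B))/3 = (4*B²)/3 = 4*B²/3)
R(l) = 1/(-4 + 16*l⁴/9) (R(l) = 1/(-4 + (4*l²/3)²) = 1/(-4 + 16*l⁴/9))
A(Q) = 6 + Q/2
(-21077 + (-8583 - 1*22784))/(A(R(-4)) - 9874) = (-21077 + (-8583 - 1*22784))/((6 + (9/(4*(-9 + 4*(-4)⁴)))/2) - 9874) = (-21077 + (-8583 - 22784))/((6 + (9/(4*(-9 + 4*256)))/2) - 9874) = (-21077 - 31367)/((6 + (9/(4*(-9 + 1024)))/2) - 9874) = -52444/((6 + ((9/4)/1015)/2) - 9874) = -52444/((6 + ((9/4)*(1/1015))/2) - 9874) = -52444/((6 + (½)*(9/4060)) - 9874) = -52444/((6 + 9/8120) - 9874) = -52444/(48729/8120 - 9874) = -52444/(-80128151/8120) = -52444*(-8120/80128151) = 425845280/80128151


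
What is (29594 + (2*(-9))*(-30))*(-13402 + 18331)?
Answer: 148530486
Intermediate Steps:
(29594 + (2*(-9))*(-30))*(-13402 + 18331) = (29594 - 18*(-30))*4929 = (29594 + 540)*4929 = 30134*4929 = 148530486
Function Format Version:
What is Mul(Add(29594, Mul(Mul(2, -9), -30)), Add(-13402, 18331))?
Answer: 148530486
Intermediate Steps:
Mul(Add(29594, Mul(Mul(2, -9), -30)), Add(-13402, 18331)) = Mul(Add(29594, Mul(-18, -30)), 4929) = Mul(Add(29594, 540), 4929) = Mul(30134, 4929) = 148530486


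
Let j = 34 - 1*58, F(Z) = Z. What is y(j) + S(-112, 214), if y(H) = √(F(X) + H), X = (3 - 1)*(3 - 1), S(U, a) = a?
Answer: 214 + 2*I*√5 ≈ 214.0 + 4.4721*I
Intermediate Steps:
X = 4 (X = 2*2 = 4)
j = -24 (j = 34 - 58 = -24)
y(H) = √(4 + H)
y(j) + S(-112, 214) = √(4 - 24) + 214 = √(-20) + 214 = 2*I*√5 + 214 = 214 + 2*I*√5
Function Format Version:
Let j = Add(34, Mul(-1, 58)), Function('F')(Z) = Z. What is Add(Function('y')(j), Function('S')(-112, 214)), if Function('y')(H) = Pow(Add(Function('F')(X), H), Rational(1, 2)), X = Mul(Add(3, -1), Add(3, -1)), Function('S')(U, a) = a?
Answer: Add(214, Mul(2, I, Pow(5, Rational(1, 2)))) ≈ Add(214.00, Mul(4.4721, I))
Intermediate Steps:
X = 4 (X = Mul(2, 2) = 4)
j = -24 (j = Add(34, -58) = -24)
Function('y')(H) = Pow(Add(4, H), Rational(1, 2))
Add(Function('y')(j), Function('S')(-112, 214)) = Add(Pow(Add(4, -24), Rational(1, 2)), 214) = Add(Pow(-20, Rational(1, 2)), 214) = Add(Mul(2, I, Pow(5, Rational(1, 2))), 214) = Add(214, Mul(2, I, Pow(5, Rational(1, 2))))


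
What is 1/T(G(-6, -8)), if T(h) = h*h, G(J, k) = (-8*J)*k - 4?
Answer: 1/150544 ≈ 6.6426e-6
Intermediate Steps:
G(J, k) = -4 - 8*J*k (G(J, k) = -8*J*k - 4 = -4 - 8*J*k)
T(h) = h²
1/T(G(-6, -8)) = 1/((-4 - 8*(-6)*(-8))²) = 1/((-4 - 384)²) = 1/((-388)²) = 1/150544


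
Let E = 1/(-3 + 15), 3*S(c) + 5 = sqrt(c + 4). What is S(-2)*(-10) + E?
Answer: 67/4 - 10*sqrt(2)/3 ≈ 12.036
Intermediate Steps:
S(c) = -5/3 + sqrt(4 + c)/3 (S(c) = -5/3 + sqrt(c + 4)/3 = -5/3 + sqrt(4 + c)/3)
E = 1/12 ≈ 0.083333
S(-2)*(-10) + E = (-5/3 + sqrt(4 - 2)/3)*(-10) + 1/12 = (-5/3 + sqrt(2)/3)*(-10) + 1/12 = (50/3 - 10*sqrt(2)/3) + 1/12 = 67/4 - 10*sqrt(2)/3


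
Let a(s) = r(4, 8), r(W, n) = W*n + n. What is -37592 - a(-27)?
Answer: -37632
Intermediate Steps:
r(W, n) = n + W*n
a(s) = 40 (a(s) = 8*(1 + 4) = 8*5 = 40)
-37592 - a(-27) = -37592 - 1*40 = -37592 - 40 = -37632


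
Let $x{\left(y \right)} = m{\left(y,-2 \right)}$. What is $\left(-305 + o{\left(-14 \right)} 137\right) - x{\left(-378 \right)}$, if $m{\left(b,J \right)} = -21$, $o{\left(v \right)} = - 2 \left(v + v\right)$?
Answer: $7388$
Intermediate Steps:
$o{\left(v \right)} = - 4 v$ ($o{\left(v \right)} = - 2 \cdot 2 v = - 4 v$)
$x{\left(y \right)} = -21$
$\left(-305 + o{\left(-14 \right)} 137\right) - x{\left(-378 \right)} = \left(-305 + \left(-4\right) \left(-14\right) 137\right) - -21 = \left(-305 + 56 \cdot 137\right) + 21 = \left(-305 + 7672\right) + 21 = 7367 + 21 = 7388$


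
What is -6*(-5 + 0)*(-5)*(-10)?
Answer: 1500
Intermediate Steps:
-6*(-5 + 0)*(-5)*(-10) = -(-30)*(-5)*(-10) = -6*25*(-10) = -150*(-10) = 1500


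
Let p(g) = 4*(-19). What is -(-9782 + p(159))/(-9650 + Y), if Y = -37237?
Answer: -3286/15629 ≈ -0.21025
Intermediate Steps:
p(g) = -76
-(-9782 + p(159))/(-9650 + Y) = -(-9782 - 76)/(-9650 - 37237) = -(-9858)/(-46887) = -(-9858)*(-1)/46887 = -1*3286/15629 = -3286/15629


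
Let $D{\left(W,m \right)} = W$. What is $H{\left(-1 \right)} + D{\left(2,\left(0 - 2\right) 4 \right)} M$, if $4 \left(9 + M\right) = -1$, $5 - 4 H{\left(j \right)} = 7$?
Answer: $-19$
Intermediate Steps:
$H{\left(j \right)} = - \frac{1}{2}$ ($H{\left(j \right)} = \frac{5}{4} - \frac{7}{4} = - \frac{1}{2}$)
$M = - \frac{37}{4}$ ($M = -9 + \frac{1}{4} \left(-1\right) = -9 - \frac{1}{4} = - \frac{37}{4} \approx -9.25$)
$H{\left(-1 \right)} + D{\left(2,\left(0 - 2\right) 4 \right)} M = - \frac{1}{2} + 2 \left(- \frac{37}{4}\right) = - \frac{1}{2} - \frac{37}{2} = -19$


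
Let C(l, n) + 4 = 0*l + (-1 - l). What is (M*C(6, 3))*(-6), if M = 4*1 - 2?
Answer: 132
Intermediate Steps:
C(l, n) = -5 - l (C(l, n) = -4 + (0*l + (-1 - l)) = -4 + (0 + (-1 - l)) = -4 + (-1 - l) = -5 - l)
M = 2 (M = 4 - 2 = 2)
(M*C(6, 3))*(-6) = (2*(-5 - 1*6))*(-6) = (2*(-5 - 6))*(-6) = (2*(-11))*(-6) = -22*(-6) = 132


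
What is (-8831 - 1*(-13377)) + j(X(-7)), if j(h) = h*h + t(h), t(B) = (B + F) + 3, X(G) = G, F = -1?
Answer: 4590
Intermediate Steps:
t(B) = 2 + B (t(B) = (B - 1) + 3 = (-1 + B) + 3 = 2 + B)
j(h) = 2 + h + h**2 (j(h) = h*h + (2 + h) = h**2 + (2 + h) = 2 + h + h**2)
(-8831 - 1*(-13377)) + j(X(-7)) = (-8831 - 1*(-13377)) + (2 - 7 + (-7)**2) = (-8831 + 13377) + (2 - 7 + 49) = 4546 + 44 = 4590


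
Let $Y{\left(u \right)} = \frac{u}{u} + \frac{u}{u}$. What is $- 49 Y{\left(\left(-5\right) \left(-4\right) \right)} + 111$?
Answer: $13$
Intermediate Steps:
$Y{\left(u \right)} = 2$ ($Y{\left(u \right)} = 1 + 1 = 2$)
$- 49 Y{\left(\left(-5\right) \left(-4\right) \right)} + 111 = \left(-49\right) 2 + 111 = -98 + 111 = 13$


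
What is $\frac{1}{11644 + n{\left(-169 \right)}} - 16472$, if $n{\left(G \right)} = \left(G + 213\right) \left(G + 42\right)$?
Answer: $- \frac{99754431}{6056} \approx -16472.0$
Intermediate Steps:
$n{\left(G \right)} = \left(42 + G\right) \left(213 + G\right)$ ($n{\left(G \right)} = \left(213 + G\right) \left(42 + G\right) = \left(42 + G\right) \left(213 + G\right)$)
$\frac{1}{11644 + n{\left(-169 \right)}} - 16472 = \frac{1}{11644 + \left(8946 + \left(-169\right)^{2} + 255 \left(-169\right)\right)} - 16472 = \frac{1}{11644 + \left(8946 + 28561 - 43095\right)} - 16472 = \frac{1}{11644 - 5588} - 16472 = \frac{1}{6056} - 16472 = - \frac{99754431}{6056}$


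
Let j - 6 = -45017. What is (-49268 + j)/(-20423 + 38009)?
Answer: -94279/17586 ≈ -5.3610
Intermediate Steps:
j = -45011 (j = 6 - 45017 = -45011)
(-49268 + j)/(-20423 + 38009) = (-49268 - 45011)/(-20423 + 38009) = -94279/17586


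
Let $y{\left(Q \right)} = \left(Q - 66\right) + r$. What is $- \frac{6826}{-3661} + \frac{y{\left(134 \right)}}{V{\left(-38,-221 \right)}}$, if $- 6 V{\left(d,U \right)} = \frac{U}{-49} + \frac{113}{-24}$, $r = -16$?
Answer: $\frac{1344855290}{853013} \approx 1576.6$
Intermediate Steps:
$V{\left(d,U \right)} = \frac{113}{144} + \frac{U}{294}$ ($V{\left(d,U \right)} = - \frac{\frac{U}{-49} + \frac{113}{-24}}{6} = - \frac{U \left(- \frac{1}{49}\right) + 113 \left(- \frac{1}{24}\right)}{6} = - \frac{- \frac{U}{49} - \frac{113}{24}}{6} = - \frac{- \frac{113}{24} - \frac{U}{49}}{6} = \frac{113}{144} + \frac{U}{294}$)
$y{\left(Q \right)} = -82 + Q$ ($y{\left(Q \right)} = \left(Q - 66\right) - 16 = \left(-66 + Q\right) - 16 = -82 + Q$)
$- \frac{6826}{-3661} + \frac{y{\left(134 \right)}}{V{\left(-38,-221 \right)}} = - \frac{6826}{-3661} + \frac{-82 + 134}{\frac{113}{144} + \frac{1}{294} \left(-221\right)} = \left(-6826\right) \left(- \frac{1}{3661}\right) + \frac{52}{\frac{113}{144} - \frac{221}{294}} = \frac{6826}{3661} + \frac{52}{\frac{233}{7056}} = \frac{6826}{3661} + 52 \cdot \frac{7056}{233} = \frac{6826}{3661} + \frac{366912}{233} = \frac{1344855290}{853013}$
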